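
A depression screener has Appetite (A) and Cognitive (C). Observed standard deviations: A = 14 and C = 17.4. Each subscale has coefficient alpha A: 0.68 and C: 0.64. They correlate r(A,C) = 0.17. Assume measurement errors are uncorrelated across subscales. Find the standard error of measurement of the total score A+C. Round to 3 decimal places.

13.104

Var(total) = 498.76 + 82.824 = 581.584.
True-score variance = 327.046 + 82.824 = 409.87, so reliability = 0.7047.
Error variance = 581.584 − 409.87 = 171.714; SEM = √171.714 = 13.104.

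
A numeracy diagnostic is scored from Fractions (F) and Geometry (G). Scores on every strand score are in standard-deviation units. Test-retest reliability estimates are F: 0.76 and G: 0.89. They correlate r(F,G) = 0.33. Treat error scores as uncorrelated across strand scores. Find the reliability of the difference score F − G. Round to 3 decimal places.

Var(F−G) = 1 + 1 − 2·0.33 = 2 − 0.66 = 1.34.
Under uncorrelated errors the observed covariances equal the true-score covariances, so only the own-variance terms attenuate.
True-score variance = [0.76 + 0.89] − 0.66 = 1.65 − 0.66 = 0.99.
Reliability = 0.99 / 1.34 = 0.739.

0.739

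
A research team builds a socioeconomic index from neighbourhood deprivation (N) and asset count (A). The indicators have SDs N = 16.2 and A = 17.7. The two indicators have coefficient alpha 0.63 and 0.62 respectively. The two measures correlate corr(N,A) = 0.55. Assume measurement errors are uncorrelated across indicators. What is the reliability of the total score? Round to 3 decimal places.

0.757

Var(N+A) = 16.2² + 17.7² + 2·[16.2·17.7·0.55] = 575.73 + 315.414 = 891.144.
With uncorrelated errors the cross-covariances are all true-score covariance, so they carry over unchanged; only the diagonal terms shrink to ρᵢσᵢ².
True-score variance = [16.2²·0.63 + 17.7²·0.62] + 315.414 = 359.577 + 315.414 = 674.991.
Reliability = 674.991 / 891.144 = 0.757.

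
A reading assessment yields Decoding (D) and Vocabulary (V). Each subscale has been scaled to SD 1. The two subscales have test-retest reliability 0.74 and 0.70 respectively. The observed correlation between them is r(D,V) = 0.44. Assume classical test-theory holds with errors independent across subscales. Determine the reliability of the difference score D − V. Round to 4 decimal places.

Var(D−V) = 1 + 1 − 2·0.44 = 2 − 0.88 = 1.12.
Because errors are independent across components, Cov(Tᵢ,Tⱼ) = Cov(Xᵢ,Xⱼ); the off-diagonal part of the true-score variance is the same as above.
True-score variance = [0.74 + 0.70] − 0.88 = 1.44 − 0.88 = 0.56.
Reliability = 0.56 / 1.12 = 0.5000.

0.5000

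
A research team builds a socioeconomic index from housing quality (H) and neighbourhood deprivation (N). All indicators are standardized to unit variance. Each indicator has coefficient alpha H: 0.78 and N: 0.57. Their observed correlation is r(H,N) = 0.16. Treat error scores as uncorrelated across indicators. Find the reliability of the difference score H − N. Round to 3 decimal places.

Var(H−N) = 1 + 1 − 2·0.16 = 2 − 0.32 = 1.68.
Under uncorrelated errors the observed covariances equal the true-score covariances, so only the own-variance terms attenuate.
True-score variance = [0.78 + 0.57] − 0.32 = 1.35 − 0.32 = 1.03.
Reliability = 1.03 / 1.68 = 0.613.

0.613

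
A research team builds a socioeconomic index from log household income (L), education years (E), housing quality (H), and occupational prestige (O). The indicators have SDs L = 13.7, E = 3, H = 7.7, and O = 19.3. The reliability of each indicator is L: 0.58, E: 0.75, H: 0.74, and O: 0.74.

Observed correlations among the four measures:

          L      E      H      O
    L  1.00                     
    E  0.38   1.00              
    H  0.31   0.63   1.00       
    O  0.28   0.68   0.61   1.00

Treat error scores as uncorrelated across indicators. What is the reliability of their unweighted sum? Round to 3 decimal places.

0.834

Var(L+E+H+O) = 13.7² + 3² + 7.7² + 19.3² + 2·[13.7·3·0.38 + 13.7·7.7·0.31 + 13.7·19.3·0.28 + 3·7.7·0.63 + 3·19.3·0.68 + 7.7·19.3·0.61] = 628.47 + 533.864 = 1162.33.
Because errors are independent across components, Cov(Tᵢ,Tⱼ) = Cov(Xᵢ,Xⱼ); the off-diagonal part of the true-score variance is the same as above.
True-score variance = [13.7²·0.58 + 3²·0.75 + 7.7²·0.74 + 19.3²·0.74] + 533.864 = 435.127 + 533.864 = 968.991.
Reliability = 968.991 / 1162.33 = 0.834.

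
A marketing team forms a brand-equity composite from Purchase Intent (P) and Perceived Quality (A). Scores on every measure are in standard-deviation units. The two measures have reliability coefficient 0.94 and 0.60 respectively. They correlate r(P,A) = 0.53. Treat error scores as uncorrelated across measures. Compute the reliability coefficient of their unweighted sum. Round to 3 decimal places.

Var(P+A) = 2 + 2·[0.53] = 2 + 1.06 = 3.06.
With uncorrelated errors the cross-covariances are all true-score covariance, so they carry over unchanged; only the diagonal terms shrink to ρᵢσᵢ².
True-score variance = [0.94 + 0.60] + 1.06 = 1.54 + 1.06 = 2.6.
Reliability = 2.6 / 3.06 = 0.850.

0.850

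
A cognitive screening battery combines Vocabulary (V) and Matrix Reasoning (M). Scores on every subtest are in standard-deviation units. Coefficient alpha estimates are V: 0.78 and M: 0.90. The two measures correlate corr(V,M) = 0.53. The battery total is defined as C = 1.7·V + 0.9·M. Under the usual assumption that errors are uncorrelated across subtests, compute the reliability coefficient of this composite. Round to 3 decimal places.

0.865

Var(C) = 1.7² + 0.9² + 2·[1.53·0.53] = 3.7 + 1.6218 = 5.3218.
Under uncorrelated errors the observed covariances equal the true-score covariances, so only the own-variance terms attenuate.
True-score variance = [1.7²·0.78 + 0.9²·0.90] + 1.6218 = 2.9832 + 1.6218 = 4.605.
Reliability = 4.605 / 5.3218 = 0.865.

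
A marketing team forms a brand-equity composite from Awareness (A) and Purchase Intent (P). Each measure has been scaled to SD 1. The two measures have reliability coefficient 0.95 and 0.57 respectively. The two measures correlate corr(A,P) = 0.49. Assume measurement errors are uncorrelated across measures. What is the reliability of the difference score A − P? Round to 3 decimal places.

Var(A−P) = 1 + 1 − 2·0.49 = 2 − 0.98 = 1.02.
Because errors are independent across components, Cov(Tᵢ,Tⱼ) = Cov(Xᵢ,Xⱼ); the off-diagonal part of the true-score variance is the same as above.
True-score variance = [0.95 + 0.57] − 0.98 = 1.52 − 0.98 = 0.54.
Reliability = 0.54 / 1.02 = 0.529.

0.529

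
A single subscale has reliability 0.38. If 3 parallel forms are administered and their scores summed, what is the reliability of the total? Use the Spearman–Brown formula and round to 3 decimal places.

ρ_k = kρ / (1 + (k−1)ρ) = 3·0.38 / (1 + 2·0.38) = 1.140 / 1.760 = 0.648.

0.648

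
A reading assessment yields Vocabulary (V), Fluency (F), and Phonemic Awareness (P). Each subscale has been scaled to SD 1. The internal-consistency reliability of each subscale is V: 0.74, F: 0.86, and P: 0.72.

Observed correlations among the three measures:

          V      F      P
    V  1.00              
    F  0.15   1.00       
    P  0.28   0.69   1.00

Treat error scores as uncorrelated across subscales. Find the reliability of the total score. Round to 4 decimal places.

Var(V+F+P) = 3 + 2·[0.15 + 0.28 + 0.69] = 3 + 2.24 = 5.24.
Under uncorrelated errors the observed covariances equal the true-score covariances, so only the own-variance terms attenuate.
True-score variance = [0.74 + 0.86 + 0.72] + 2.24 = 2.32 + 2.24 = 4.56.
Reliability = 4.56 / 5.24 = 0.8702.

0.8702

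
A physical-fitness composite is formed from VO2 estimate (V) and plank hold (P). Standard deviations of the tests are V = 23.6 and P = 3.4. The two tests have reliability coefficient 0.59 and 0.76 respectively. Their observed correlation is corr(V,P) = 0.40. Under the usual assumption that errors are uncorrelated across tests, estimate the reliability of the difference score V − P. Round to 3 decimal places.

0.542

Var(V−P) = 23.6² + 3.4² − 2·23.6·3.4·0.40 = 568.52 − 64.192 = 504.328.
With uncorrelated errors the cross-covariances are all true-score covariance, so they carry over unchanged; only the diagonal terms shrink to ρᵢσᵢ².
True-score variance = [23.6²·0.59 + 3.4²·0.76] − 64.192 = 337.392 − 64.192 = 273.2.
Reliability = 273.2 / 504.328 = 0.542.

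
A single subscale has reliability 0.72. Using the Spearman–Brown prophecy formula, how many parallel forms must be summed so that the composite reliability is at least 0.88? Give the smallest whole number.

3

k ≥ ρ*(1−ρ₁)/(ρ₁(1−ρ*)) = 0.88·0.28 / (0.72·0.12) = 2.852.
Smallest integer k = 3.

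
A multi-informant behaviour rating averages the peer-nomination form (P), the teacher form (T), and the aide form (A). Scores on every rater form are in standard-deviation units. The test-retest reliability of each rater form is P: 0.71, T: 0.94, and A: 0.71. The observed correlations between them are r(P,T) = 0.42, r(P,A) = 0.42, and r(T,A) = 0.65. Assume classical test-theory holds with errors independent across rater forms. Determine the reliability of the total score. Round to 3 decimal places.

Var(P+T+A) = 3 + 2·[0.42 + 0.42 + 0.65] = 3 + 2.98 = 5.98.
With uncorrelated errors the cross-covariances are all true-score covariance, so they carry over unchanged; only the diagonal terms shrink to ρᵢσᵢ².
True-score variance = [0.71 + 0.94 + 0.71] + 2.98 = 2.36 + 2.98 = 5.34.
Reliability = 5.34 / 5.98 = 0.893.

0.893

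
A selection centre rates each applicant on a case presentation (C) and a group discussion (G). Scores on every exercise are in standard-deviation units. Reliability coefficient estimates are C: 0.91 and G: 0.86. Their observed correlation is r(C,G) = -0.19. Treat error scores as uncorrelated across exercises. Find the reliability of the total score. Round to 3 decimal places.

0.858

Var(C+G) = 2 + 2·[(-0.19)] = 2 − 0.38 = 1.62.
With uncorrelated errors the cross-covariances are all true-score covariance, so they carry over unchanged; only the diagonal terms shrink to ρᵢσᵢ².
True-score variance = [0.91 + 0.86] − 0.38 = 1.77 − 0.38 = 1.39.
Reliability = 1.39 / 1.62 = 0.858.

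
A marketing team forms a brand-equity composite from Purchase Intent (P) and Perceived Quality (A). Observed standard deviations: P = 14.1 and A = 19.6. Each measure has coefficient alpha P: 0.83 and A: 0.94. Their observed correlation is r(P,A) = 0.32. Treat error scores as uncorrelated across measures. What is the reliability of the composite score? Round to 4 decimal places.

Var(P+A) = 14.1² + 19.6² + 2·[14.1·19.6·0.32] = 582.97 + 176.87 = 759.84.
Under uncorrelated errors the observed covariances equal the true-score covariances, so only the own-variance terms attenuate.
True-score variance = [14.1²·0.83 + 19.6²·0.94] + 176.87 = 526.123 + 176.87 = 702.993.
Reliability = 702.993 / 759.84 = 0.9252.

0.9252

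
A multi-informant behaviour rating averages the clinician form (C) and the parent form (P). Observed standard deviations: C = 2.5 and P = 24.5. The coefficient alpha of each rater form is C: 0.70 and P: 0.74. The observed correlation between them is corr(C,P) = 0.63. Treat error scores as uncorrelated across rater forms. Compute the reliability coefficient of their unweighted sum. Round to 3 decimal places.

0.769

Var(C+P) = 2.5² + 24.5² + 2·[2.5·24.5·0.63] = 606.5 + 77.175 = 683.675.
Under uncorrelated errors the observed covariances equal the true-score covariances, so only the own-variance terms attenuate.
True-score variance = [2.5²·0.70 + 24.5²·0.74] + 77.175 = 448.56 + 77.175 = 525.735.
Reliability = 525.735 / 683.675 = 0.769.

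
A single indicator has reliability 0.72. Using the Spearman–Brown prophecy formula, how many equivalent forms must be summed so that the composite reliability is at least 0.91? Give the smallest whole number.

4

k ≥ ρ*(1−ρ₁)/(ρ₁(1−ρ*)) = 0.91·0.28 / (0.72·0.09) = 3.932.
Smallest integer k = 4.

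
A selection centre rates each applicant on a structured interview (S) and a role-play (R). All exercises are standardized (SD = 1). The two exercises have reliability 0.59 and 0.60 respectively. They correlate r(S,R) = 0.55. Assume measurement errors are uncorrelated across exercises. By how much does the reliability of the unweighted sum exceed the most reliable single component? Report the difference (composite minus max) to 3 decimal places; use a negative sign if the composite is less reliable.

0.139

Var(sum) = 2 + 1.1 = 3.1; true-score variance = 1.19 + 1.1 = 2.29; composite reliability = 0.7387.
Max component reliability = 0.6000.
Difference = 0.7387 − 0.6000 = 0.139.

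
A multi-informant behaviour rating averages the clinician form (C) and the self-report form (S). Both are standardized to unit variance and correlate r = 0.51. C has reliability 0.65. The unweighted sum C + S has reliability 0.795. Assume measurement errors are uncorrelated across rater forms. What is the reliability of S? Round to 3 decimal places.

Var(C+S) = 2 + 2·0.51 = 3.020.
True-score variance = ρ_C + ρ_S + 2·0.51, so 0.795 = (0.65 + ρ_S + 1.02) / 3.020.
ρ_S = 0.795·3.020 − 0.65 − 1.02 = 0.731.

0.731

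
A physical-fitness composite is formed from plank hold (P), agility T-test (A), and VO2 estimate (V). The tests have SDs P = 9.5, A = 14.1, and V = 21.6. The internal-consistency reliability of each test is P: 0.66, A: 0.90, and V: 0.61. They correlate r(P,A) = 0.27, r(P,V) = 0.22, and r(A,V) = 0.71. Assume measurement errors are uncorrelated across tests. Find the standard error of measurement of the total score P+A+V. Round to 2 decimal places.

Var(total) = 755.62 + 595.096 = 1350.72.
True-score variance = 523.096 + 595.096 = 1118.19, so reliability = 0.8279.
Error variance = 1350.72 − 1118.19 = 232.524; SEM = √232.524 = 15.25.

15.25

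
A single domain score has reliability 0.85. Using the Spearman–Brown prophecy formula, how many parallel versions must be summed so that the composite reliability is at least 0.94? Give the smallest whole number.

3

k ≥ ρ*(1−ρ₁)/(ρ₁(1−ρ*)) = 0.94·0.15 / (0.85·0.06) = 2.765.
Smallest integer k = 3.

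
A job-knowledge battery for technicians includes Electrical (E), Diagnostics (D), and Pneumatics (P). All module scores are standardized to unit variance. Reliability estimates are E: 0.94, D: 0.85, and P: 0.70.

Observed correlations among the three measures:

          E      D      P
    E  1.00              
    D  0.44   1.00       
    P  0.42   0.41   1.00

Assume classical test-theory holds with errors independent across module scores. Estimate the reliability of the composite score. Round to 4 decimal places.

0.9079

Var(E+D+P) = 3 + 2·[0.44 + 0.42 + 0.41] = 3 + 2.54 = 5.54.
With uncorrelated errors the cross-covariances are all true-score covariance, so they carry over unchanged; only the diagonal terms shrink to ρᵢσᵢ².
True-score variance = [0.94 + 0.85 + 0.70] + 2.54 = 2.49 + 2.54 = 5.03.
Reliability = 5.03 / 5.54 = 0.9079.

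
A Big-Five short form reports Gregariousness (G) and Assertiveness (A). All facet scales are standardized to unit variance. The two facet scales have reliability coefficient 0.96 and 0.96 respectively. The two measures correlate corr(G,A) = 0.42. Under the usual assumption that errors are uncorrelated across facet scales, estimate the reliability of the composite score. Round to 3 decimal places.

Var(G+A) = 2 + 2·[0.42] = 2 + 0.84 = 2.84.
Under uncorrelated errors the observed covariances equal the true-score covariances, so only the own-variance terms attenuate.
True-score variance = [0.96 + 0.96] + 0.84 = 1.92 + 0.84 = 2.76.
Reliability = 2.76 / 2.84 = 0.972.

0.972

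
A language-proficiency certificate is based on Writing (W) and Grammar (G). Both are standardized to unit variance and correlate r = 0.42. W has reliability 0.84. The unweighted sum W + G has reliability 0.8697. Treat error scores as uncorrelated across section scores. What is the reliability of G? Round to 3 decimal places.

Var(W+G) = 2 + 2·0.42 = 2.840.
True-score variance = ρ_W + ρ_G + 2·0.42, so 0.8697 = (0.84 + ρ_G + 0.84) / 2.840.
ρ_G = 0.8697·2.840 − 0.84 − 0.84 = 0.790.

0.790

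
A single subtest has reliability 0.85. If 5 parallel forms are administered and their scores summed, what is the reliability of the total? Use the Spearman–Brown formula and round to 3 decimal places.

0.966

ρ_k = kρ / (1 + (k−1)ρ) = 5·0.85 / (1 + 4·0.85) = 4.250 / 4.400 = 0.966.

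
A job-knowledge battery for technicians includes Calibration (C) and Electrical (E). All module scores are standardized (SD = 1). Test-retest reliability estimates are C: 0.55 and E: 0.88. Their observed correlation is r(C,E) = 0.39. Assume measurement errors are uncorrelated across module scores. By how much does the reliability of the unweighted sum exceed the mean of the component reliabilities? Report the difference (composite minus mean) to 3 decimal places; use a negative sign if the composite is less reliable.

0.080

Var(sum) = 2 + 0.78 = 2.78; true-score variance = 1.43 + 0.78 = 2.21; composite reliability = 0.7950.
Mean component reliability = 0.7150.
Difference = 0.7950 − 0.7150 = 0.080.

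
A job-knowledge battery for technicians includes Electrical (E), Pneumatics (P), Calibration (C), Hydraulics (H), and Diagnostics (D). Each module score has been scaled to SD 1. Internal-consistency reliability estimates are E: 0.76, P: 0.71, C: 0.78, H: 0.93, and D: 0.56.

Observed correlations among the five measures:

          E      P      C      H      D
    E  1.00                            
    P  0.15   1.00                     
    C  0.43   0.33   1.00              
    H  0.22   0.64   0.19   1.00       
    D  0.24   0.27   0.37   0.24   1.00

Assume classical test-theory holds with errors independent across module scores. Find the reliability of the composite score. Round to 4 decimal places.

Var(E+P+C+H+D) = 5 + 2·[0.15 + 0.43 + 0.22 + 0.24 + 0.33 + 0.64 + 0.27 + 0.19 + 0.37 + 0.24] = 5 + 6.16 = 11.16.
Under uncorrelated errors the observed covariances equal the true-score covariances, so only the own-variance terms attenuate.
True-score variance = [0.76 + 0.71 + 0.78 + 0.93 + 0.56] + 6.16 = 3.74 + 6.16 = 9.9.
Reliability = 9.9 / 11.16 = 0.8871.

0.8871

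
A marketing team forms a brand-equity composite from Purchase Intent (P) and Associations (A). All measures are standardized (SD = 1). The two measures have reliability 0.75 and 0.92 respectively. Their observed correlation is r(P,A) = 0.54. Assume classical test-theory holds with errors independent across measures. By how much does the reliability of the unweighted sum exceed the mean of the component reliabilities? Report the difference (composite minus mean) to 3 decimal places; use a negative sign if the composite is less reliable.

Var(sum) = 2 + 1.08 = 3.08; true-score variance = 1.67 + 1.08 = 2.75; composite reliability = 0.8929.
Mean component reliability = 0.8350.
Difference = 0.8929 − 0.8350 = 0.058.

0.058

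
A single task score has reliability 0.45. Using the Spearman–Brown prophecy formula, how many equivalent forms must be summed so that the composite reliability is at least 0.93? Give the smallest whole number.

k ≥ ρ*(1−ρ₁)/(ρ₁(1−ρ*)) = 0.93·0.55 / (0.45·0.07) = 16.238.
Smallest integer k = 17.

17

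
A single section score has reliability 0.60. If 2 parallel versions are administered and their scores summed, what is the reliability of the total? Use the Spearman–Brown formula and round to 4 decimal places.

ρ_k = kρ / (1 + (k−1)ρ) = 2·0.60 / (1 + 1·0.60) = 1.200 / 1.600 = 0.7500.

0.7500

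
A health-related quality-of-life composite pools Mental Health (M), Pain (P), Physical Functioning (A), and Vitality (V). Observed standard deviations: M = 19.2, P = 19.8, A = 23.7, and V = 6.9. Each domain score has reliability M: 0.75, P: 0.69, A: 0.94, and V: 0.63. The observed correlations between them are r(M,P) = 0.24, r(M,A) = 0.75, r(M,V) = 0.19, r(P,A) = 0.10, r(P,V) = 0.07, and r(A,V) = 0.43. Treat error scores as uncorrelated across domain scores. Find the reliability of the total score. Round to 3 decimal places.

0.896

Var(M+P+A+V) = 19.2² + 19.8² + 23.7² + 6.9² + 2·[19.2·19.8·0.24 + 19.2·23.7·0.75 + 19.2·6.9·0.19 + 19.8·23.7·0.10 + 19.8·6.9·0.07 + 23.7·6.9·0.43] = 1369.98 + 1168.99 = 2538.97.
With uncorrelated errors the cross-covariances are all true-score covariance, so they carry over unchanged; only the diagonal terms shrink to ρᵢσᵢ².
True-score variance = [19.2²·0.75 + 19.8²·0.69 + 23.7²·0.94 + 6.9²·0.63] + 1168.99 = 1104.97 + 1168.99 = 2273.96.
Reliability = 2273.96 / 2538.97 = 0.896.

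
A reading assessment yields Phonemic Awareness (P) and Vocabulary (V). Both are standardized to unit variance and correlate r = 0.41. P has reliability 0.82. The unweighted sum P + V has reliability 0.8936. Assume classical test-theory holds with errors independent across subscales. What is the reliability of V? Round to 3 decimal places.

0.880

Var(P+V) = 2 + 2·0.41 = 2.820.
True-score variance = ρ_P + ρ_V + 2·0.41, so 0.8936 = (0.82 + ρ_V + 0.82) / 2.820.
ρ_V = 0.8936·2.820 − 0.82 − 0.82 = 0.880.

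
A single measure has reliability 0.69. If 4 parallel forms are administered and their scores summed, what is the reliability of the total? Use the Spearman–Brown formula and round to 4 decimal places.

0.8990

ρ_k = kρ / (1 + (k−1)ρ) = 4·0.69 / (1 + 3·0.69) = 2.760 / 3.070 = 0.8990.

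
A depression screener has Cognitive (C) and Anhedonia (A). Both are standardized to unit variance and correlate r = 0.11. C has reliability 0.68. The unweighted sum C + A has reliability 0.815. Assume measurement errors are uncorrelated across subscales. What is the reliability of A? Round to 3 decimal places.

0.909

Var(C+A) = 2 + 2·0.11 = 2.220.
True-score variance = ρ_C + ρ_A + 2·0.11, so 0.815 = (0.68 + ρ_A + 0.22) / 2.220.
ρ_A = 0.815·2.220 − 0.68 − 0.22 = 0.909.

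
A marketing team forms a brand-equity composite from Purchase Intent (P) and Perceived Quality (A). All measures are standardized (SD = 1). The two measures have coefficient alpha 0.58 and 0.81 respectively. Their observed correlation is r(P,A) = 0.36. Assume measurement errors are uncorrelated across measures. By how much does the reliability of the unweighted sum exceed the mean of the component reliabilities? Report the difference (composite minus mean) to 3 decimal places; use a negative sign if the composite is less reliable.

0.081

Var(sum) = 2 + 0.72 = 2.72; true-score variance = 1.39 + 0.72 = 2.11; composite reliability = 0.7757.
Mean component reliability = 0.6950.
Difference = 0.7757 − 0.6950 = 0.081.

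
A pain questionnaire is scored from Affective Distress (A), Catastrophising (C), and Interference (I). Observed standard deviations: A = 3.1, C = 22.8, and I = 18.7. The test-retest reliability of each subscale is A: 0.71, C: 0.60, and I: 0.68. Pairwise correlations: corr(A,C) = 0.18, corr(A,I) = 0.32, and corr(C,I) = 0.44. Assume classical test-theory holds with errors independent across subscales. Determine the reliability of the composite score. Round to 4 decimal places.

0.7550

Var(A+C+I) = 3.1² + 22.8² + 18.7² + 2·[3.1·22.8·0.18 + 3.1·18.7·0.32 + 22.8·18.7·0.44] = 879.14 + 437.742 = 1316.88.
Because errors are independent across components, Cov(Tᵢ,Tⱼ) = Cov(Xᵢ,Xⱼ); the off-diagonal part of the true-score variance is the same as above.
True-score variance = [3.1²·0.71 + 22.8²·0.60 + 18.7²·0.68] + 437.742 = 556.516 + 437.742 = 994.259.
Reliability = 994.259 / 1316.88 = 0.7550.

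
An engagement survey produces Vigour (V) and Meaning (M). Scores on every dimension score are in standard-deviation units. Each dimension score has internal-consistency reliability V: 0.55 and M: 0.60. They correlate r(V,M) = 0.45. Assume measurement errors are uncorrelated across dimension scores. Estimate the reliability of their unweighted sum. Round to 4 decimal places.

0.7069

Var(V+M) = 2 + 2·[0.45] = 2 + 0.9 = 2.9.
Under uncorrelated errors the observed covariances equal the true-score covariances, so only the own-variance terms attenuate.
True-score variance = [0.55 + 0.60] + 0.9 = 1.15 + 0.9 = 2.05.
Reliability = 2.05 / 2.9 = 0.7069.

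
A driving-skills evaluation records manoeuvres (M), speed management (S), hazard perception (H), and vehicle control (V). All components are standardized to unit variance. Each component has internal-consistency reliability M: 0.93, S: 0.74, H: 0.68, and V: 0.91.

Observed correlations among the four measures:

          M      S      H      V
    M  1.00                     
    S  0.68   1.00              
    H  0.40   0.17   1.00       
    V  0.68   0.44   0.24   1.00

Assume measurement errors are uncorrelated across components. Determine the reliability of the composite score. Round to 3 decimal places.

Var(M+S+H+V) = 4 + 2·[0.68 + 0.40 + 0.68 + 0.17 + 0.44 + 0.24] = 4 + 5.22 = 9.22.
Because errors are independent across components, Cov(Tᵢ,Tⱼ) = Cov(Xᵢ,Xⱼ); the off-diagonal part of the true-score variance is the same as above.
True-score variance = [0.93 + 0.74 + 0.68 + 0.91] + 5.22 = 3.26 + 5.22 = 8.48.
Reliability = 8.48 / 9.22 = 0.920.

0.920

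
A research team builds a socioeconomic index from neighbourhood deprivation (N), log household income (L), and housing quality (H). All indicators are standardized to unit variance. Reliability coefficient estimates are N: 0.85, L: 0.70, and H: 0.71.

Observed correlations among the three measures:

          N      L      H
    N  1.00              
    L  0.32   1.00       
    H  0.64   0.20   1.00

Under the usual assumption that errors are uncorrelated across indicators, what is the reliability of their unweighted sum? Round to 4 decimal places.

0.8609

Var(N+L+H) = 3 + 2·[0.32 + 0.64 + 0.20] = 3 + 2.32 = 5.32.
With uncorrelated errors the cross-covariances are all true-score covariance, so they carry over unchanged; only the diagonal terms shrink to ρᵢσᵢ².
True-score variance = [0.85 + 0.70 + 0.71] + 2.32 = 2.26 + 2.32 = 4.58.
Reliability = 4.58 / 5.32 = 0.8609.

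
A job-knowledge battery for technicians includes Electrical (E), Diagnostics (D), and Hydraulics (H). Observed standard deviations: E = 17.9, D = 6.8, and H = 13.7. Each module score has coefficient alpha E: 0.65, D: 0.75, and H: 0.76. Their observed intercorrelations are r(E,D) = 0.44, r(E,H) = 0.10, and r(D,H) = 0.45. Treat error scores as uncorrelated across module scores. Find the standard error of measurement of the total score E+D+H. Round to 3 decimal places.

Var(total) = 554.34 + 240.004 = 794.344.
True-score variance = 385.591 + 240.004 = 625.594, so reliability = 0.7876.
Error variance = 794.344 − 625.594 = 168.749; SEM = √168.749 = 12.990.

12.990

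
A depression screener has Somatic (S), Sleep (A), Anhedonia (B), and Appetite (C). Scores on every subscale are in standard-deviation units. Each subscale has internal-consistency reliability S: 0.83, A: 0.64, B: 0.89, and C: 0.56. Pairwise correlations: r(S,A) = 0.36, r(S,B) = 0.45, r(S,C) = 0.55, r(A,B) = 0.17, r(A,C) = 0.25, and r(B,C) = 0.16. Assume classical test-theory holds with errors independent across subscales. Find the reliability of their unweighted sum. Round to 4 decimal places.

0.8629

Var(S+A+B+C) = 4 + 2·[0.36 + 0.45 + 0.55 + 0.17 + 0.25 + 0.16] = 4 + 3.88 = 7.88.
Because errors are independent across components, Cov(Tᵢ,Tⱼ) = Cov(Xᵢ,Xⱼ); the off-diagonal part of the true-score variance is the same as above.
True-score variance = [0.83 + 0.64 + 0.89 + 0.56] + 3.88 = 2.92 + 3.88 = 6.8.
Reliability = 6.8 / 7.88 = 0.8629.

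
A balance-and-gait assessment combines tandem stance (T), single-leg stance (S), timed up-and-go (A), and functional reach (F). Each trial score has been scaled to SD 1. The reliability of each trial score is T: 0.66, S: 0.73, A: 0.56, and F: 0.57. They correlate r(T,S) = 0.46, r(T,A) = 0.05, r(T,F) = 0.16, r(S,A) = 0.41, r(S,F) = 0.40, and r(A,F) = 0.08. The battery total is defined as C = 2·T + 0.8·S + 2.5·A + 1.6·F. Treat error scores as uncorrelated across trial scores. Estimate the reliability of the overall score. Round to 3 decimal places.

Var(C) = 2² + 0.8² + 2.5² + 1.6² + 2·[1.6·0.46 + 5·0.05 + 3.2·0.16 + 2·0.41 + 1.28·0.40 + 4·0.08] = 13.45 + 6.3 = 19.75.
Because errors are independent across components, Cov(Tᵢ,Tⱼ) = Cov(Xᵢ,Xⱼ); the off-diagonal part of the true-score variance is the same as above.
True-score variance = [2²·0.66 + 0.8²·0.73 + 2.5²·0.56 + 1.6²·0.57] + 6.3 = 8.0664 + 6.3 = 14.3664.
Reliability = 14.3664 / 19.75 = 0.727.

0.727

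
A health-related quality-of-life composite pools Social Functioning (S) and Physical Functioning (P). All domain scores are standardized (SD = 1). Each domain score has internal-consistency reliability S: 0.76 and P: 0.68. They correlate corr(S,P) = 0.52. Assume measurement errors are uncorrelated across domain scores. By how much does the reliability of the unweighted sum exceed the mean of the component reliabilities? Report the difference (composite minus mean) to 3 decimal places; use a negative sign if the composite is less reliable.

Var(sum) = 2 + 1.04 = 3.04; true-score variance = 1.44 + 1.04 = 2.48; composite reliability = 0.8158.
Mean component reliability = 0.7200.
Difference = 0.8158 − 0.7200 = 0.096.

0.096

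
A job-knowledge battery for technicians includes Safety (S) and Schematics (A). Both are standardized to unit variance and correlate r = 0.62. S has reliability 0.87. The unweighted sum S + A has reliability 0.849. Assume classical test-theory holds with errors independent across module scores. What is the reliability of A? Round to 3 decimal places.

0.641

Var(S+A) = 2 + 2·0.62 = 3.240.
True-score variance = ρ_S + ρ_A + 2·0.62, so 0.849 = (0.87 + ρ_A + 1.24) / 3.240.
ρ_A = 0.849·3.240 − 0.87 − 1.24 = 0.641.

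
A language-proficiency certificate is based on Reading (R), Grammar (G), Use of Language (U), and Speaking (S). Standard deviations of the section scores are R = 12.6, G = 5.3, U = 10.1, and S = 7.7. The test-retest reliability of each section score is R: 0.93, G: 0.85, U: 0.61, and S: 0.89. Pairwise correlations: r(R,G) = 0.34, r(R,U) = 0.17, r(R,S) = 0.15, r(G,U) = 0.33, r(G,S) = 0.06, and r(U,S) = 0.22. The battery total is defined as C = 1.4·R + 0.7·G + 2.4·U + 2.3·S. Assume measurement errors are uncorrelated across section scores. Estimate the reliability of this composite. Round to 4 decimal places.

Var(C) = 1.4²·12.6² + 0.7²·5.3² + 2.4²·10.1² + 2.3²·7.7² + 2·[0.98·12.6·5.3·0.34 + 3.36·12.6·10.1·0.17 + 3.22·12.6·7.7·0.15 + 1.68·5.3·10.1·0.33 + 1.61·5.3·7.7·0.06 + 5.52·10.1·7.7·0.22] = 1226.16 + 539.732 = 1765.89.
Because errors are independent across components, Cov(Tᵢ,Tⱼ) = Cov(Xᵢ,Xⱼ); the off-diagonal part of the true-score variance is the same as above.
True-score variance = [1.4²·12.6²·0.93 + 0.7²·5.3²·0.85 + 2.4²·10.1²·0.61 + 2.3²·7.7²·0.89] + 539.732 = 938.653 + 539.732 = 1478.38.
Reliability = 1478.38 / 1765.89 = 0.8372.

0.8372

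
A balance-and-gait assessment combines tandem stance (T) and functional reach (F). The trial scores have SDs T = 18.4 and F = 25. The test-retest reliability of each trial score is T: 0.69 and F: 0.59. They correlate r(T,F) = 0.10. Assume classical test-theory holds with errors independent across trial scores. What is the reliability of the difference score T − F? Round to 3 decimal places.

0.586

Var(T−F) = 18.4² + 25² − 2·18.4·25·0.10 = 963.56 − 92 = 871.56.
With uncorrelated errors the cross-covariances are all true-score covariance, so they carry over unchanged; only the diagonal terms shrink to ρᵢσᵢ².
True-score variance = [18.4²·0.69 + 25²·0.59] − 92 = 602.356 − 92 = 510.356.
Reliability = 510.356 / 871.56 = 0.586.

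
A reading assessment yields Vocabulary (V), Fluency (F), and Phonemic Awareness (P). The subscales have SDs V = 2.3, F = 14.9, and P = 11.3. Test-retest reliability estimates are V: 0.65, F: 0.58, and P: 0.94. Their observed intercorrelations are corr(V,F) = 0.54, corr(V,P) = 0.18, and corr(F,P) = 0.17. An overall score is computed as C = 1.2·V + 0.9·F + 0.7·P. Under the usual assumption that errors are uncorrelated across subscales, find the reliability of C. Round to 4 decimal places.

Var(C) = 1.2²·2.3² + 0.9²·14.9² + 0.7²·11.3² + 2·[1.08·2.3·14.9·0.54 + 0.84·2.3·11.3·0.18 + 0.63·14.9·11.3·0.17] = 250.014 + 83.8968 = 333.911.
Because errors are independent across components, Cov(Tᵢ,Tⱼ) = Cov(Xᵢ,Xⱼ); the off-diagonal part of the true-score variance is the same as above.
True-score variance = [1.2²·2.3²·0.65 + 0.9²·14.9²·0.58 + 0.7²·11.3²·0.94] + 83.8968 = 168.066 + 83.8968 = 251.963.
Reliability = 251.963 / 333.911 = 0.7546.

0.7546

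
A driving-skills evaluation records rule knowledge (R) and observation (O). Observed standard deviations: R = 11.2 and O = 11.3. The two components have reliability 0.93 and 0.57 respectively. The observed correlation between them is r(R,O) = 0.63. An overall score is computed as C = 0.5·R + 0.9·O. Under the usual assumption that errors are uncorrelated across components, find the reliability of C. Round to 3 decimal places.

0.774

Var(C) = 0.5²·11.2² + 0.9²·11.3² + 2·[0.45·11.2·11.3·0.63] = 134.789 + 71.7595 = 206.548.
Under uncorrelated errors the observed covariances equal the true-score covariances, so only the own-variance terms attenuate.
True-score variance = [0.5²·11.2²·0.93 + 0.9²·11.3²·0.57] + 71.7595 = 88.1193 + 71.7595 = 159.879.
Reliability = 159.879 / 206.548 = 0.774.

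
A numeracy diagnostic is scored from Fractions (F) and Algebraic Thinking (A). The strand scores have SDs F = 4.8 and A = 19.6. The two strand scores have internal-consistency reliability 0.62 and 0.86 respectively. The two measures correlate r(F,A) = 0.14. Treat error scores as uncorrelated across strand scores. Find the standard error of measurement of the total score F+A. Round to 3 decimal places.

7.908

Var(total) = 407.2 + 26.3424 = 433.542.
True-score variance = 344.662 + 26.3424 = 371.005, so reliability = 0.8558.
Error variance = 433.542 − 371.005 = 62.5376; SEM = √62.5376 = 7.908.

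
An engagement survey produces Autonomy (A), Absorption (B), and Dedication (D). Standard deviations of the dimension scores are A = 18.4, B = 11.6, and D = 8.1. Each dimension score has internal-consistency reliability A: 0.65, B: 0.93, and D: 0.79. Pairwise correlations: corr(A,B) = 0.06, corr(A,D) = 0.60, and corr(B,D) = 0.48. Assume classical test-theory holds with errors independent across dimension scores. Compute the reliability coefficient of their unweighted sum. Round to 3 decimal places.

Var(A+B+D) = 18.4² + 11.6² + 8.1² + 2·[18.4·11.6·0.06 + 18.4·8.1·0.60 + 11.6·8.1·0.48] = 538.73 + 294.662 = 833.392.
Under uncorrelated errors the observed covariances equal the true-score covariances, so only the own-variance terms attenuate.
True-score variance = [18.4²·0.65 + 11.6²·0.93 + 8.1²·0.79] + 294.662 = 397.037 + 294.662 = 691.699.
Reliability = 691.699 / 833.392 = 0.830.

0.830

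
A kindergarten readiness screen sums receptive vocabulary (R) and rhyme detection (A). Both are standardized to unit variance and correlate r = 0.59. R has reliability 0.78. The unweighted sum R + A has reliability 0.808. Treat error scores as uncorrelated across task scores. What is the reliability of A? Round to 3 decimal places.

Var(R+A) = 2 + 2·0.59 = 3.180.
True-score variance = ρ_R + ρ_A + 2·0.59, so 0.808 = (0.78 + ρ_A + 1.18) / 3.180.
ρ_A = 0.808·3.180 − 0.78 − 1.18 = 0.609.

0.609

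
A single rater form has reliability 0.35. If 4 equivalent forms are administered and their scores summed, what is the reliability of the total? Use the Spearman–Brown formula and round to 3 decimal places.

0.683

ρ_k = kρ / (1 + (k−1)ρ) = 4·0.35 / (1 + 3·0.35) = 1.400 / 2.050 = 0.683.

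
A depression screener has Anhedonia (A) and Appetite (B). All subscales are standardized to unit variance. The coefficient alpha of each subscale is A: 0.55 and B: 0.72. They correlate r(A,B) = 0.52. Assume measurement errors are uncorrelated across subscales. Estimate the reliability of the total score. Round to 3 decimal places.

Var(A+B) = 2 + 2·[0.52] = 2 + 1.04 = 3.04.
Because errors are independent across components, Cov(Tᵢ,Tⱼ) = Cov(Xᵢ,Xⱼ); the off-diagonal part of the true-score variance is the same as above.
True-score variance = [0.55 + 0.72] + 1.04 = 1.27 + 1.04 = 2.31.
Reliability = 2.31 / 3.04 = 0.760.

0.760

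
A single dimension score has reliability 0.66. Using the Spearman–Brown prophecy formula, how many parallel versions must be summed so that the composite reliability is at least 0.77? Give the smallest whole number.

k ≥ ρ*(1−ρ₁)/(ρ₁(1−ρ*)) = 0.77·0.34 / (0.66·0.23) = 1.725.
Smallest integer k = 2.

2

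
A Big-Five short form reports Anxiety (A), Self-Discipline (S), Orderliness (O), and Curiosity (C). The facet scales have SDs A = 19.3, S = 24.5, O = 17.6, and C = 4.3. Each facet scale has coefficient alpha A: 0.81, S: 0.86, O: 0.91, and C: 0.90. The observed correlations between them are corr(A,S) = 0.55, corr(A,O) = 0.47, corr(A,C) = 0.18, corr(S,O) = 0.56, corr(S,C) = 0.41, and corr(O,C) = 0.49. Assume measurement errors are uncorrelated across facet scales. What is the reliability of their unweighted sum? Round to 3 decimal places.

0.934

Var(A+S+O+C) = 19.3² + 24.5² + 17.6² + 4.3² + 2·[19.3·24.5·0.55 + 19.3·17.6·0.47 + 19.3·4.3·0.18 + 24.5·17.6·0.56 + 24.5·4.3·0.41 + 17.6·4.3·0.49] = 1300.99 + 1512.81 = 2813.8.
Under uncorrelated errors the observed covariances equal the true-score covariances, so only the own-variance terms attenuate.
True-score variance = [19.3²·0.81 + 24.5²·0.86 + 17.6²·0.91 + 4.3²·0.90] + 1512.81 = 1116.45 + 1512.81 = 2629.26.
Reliability = 2629.26 / 2813.8 = 0.934.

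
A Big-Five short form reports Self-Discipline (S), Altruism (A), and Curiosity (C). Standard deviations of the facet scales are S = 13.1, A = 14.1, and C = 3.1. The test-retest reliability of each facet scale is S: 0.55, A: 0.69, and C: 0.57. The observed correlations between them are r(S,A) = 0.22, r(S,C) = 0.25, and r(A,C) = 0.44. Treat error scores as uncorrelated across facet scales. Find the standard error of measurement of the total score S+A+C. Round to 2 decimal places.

11.96

Var(total) = 380.03 + 140.042 = 520.072.
True-score variance = 237.042 + 140.042 = 377.084, so reliability = 0.7251.
Error variance = 520.072 − 377.084 = 142.988; SEM = √142.988 = 11.96.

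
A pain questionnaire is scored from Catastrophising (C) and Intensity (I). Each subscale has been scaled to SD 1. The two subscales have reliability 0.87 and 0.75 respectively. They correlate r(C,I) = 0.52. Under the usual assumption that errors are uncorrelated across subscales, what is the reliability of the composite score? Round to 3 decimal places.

0.875

Var(C+I) = 2 + 2·[0.52] = 2 + 1.04 = 3.04.
With uncorrelated errors the cross-covariances are all true-score covariance, so they carry over unchanged; only the diagonal terms shrink to ρᵢσᵢ².
True-score variance = [0.87 + 0.75] + 1.04 = 1.62 + 1.04 = 2.66.
Reliability = 2.66 / 3.04 = 0.875.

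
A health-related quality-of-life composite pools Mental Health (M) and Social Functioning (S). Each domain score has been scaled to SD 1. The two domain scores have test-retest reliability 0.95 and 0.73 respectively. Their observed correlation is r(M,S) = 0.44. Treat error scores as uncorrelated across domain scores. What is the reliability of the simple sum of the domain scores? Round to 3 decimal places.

Var(M+S) = 2 + 2·[0.44] = 2 + 0.88 = 2.88.
With uncorrelated errors the cross-covariances are all true-score covariance, so they carry over unchanged; only the diagonal terms shrink to ρᵢσᵢ².
True-score variance = [0.95 + 0.73] + 0.88 = 1.68 + 0.88 = 2.56.
Reliability = 2.56 / 2.88 = 0.889.

0.889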